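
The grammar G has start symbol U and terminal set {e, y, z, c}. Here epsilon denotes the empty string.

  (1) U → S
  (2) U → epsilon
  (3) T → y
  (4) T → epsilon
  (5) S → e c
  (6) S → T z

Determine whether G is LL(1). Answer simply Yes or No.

Yes

FIRST(U) = {epsilon, e, y, z}
FIRST(T) = {epsilon, y}
FIRST(S) = {e, y, z}
FOLLOW(U) = {$}
FOLLOW(T) = {z}
FOLLOW(S) = {$}
Each cell of M receives at most one production.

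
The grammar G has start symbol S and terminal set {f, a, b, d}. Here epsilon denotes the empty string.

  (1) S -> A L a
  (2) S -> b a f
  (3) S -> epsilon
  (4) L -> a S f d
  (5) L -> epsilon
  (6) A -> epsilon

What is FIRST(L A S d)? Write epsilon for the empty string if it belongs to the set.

FIRST(L) = {epsilon, a}
FIRST(A) = {epsilon}
FIRST(S) = {epsilon, a, b}  (via A L a)
FIRST(L A S d): take FIRST of each symbol in turn, carrying on past any symbol whose FIRST contains epsilon; result {a, b, d}.

{a, b, d}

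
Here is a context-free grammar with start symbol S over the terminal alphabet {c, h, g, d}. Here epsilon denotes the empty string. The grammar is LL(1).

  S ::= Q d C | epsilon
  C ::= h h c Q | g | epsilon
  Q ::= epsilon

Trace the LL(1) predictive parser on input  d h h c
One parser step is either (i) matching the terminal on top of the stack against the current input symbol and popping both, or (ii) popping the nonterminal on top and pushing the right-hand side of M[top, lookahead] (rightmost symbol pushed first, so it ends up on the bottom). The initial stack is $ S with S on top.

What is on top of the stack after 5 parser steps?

h

step 1: stack=$ S  input=d h h c $  — expand S ::= Q d C
step 2: stack=$ C d Q  input=d h h c $  — expand Q ::= epsilon
step 3: stack=$ C d  input=d h h c $  — match d
step 4: stack=$ C  input=h h c $  — expand C ::= h h c Q
step 5: stack=$ Q c h h  input=h h c $  — match h
Stack after step 5: $ Q c h (top = h).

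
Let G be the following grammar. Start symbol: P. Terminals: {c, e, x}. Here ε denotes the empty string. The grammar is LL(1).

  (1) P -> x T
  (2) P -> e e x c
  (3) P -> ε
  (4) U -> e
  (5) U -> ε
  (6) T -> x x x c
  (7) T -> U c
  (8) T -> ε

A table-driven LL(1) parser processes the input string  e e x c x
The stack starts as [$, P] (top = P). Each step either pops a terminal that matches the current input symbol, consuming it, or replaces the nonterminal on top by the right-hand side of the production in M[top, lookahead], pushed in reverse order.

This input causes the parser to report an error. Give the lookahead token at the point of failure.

x

step 1: stack=$ P  input=e e x c x $  — expand P -> e e x c
step 2: stack=$ c x e e  input=e e x c x $  — match e
step 3: stack=$ c x e  input=e x c x $  — match e
step 4: stack=$ c x  input=x c x $  — match x
step 5: stack=$ c  input=c x $  — match c
step 6: stack=$  input=x $  — error: stack empty but input remains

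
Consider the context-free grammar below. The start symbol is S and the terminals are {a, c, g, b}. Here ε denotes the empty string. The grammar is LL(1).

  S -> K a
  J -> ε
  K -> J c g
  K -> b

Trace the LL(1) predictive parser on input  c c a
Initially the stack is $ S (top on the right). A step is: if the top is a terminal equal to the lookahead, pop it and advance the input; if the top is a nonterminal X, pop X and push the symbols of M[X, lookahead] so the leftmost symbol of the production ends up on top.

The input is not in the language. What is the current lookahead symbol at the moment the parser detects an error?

c

     Stack      Input    Action
  1  $ S        c c a $  expand S -> K a
  2  $ a K      c c a $  expand K -> J c g
  3  $ a g c J  c c a $  expand J -> ε
  4  $ a g c    c c a $  match c
  5  $ a g      c a $    error: top is terminal g but lookahead is c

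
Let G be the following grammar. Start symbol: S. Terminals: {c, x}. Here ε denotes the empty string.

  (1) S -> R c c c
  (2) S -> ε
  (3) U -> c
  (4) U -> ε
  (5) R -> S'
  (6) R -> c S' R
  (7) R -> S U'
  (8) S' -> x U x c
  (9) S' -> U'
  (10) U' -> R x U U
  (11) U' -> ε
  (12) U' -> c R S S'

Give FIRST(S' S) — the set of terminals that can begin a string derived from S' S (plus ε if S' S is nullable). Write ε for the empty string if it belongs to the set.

FIRST(U) = {ε, c}
FIRST(S) = {ε, c, x}  (via R c c c)
FIRST(R) = {ε, c, x}  (via S', S U')
FIRST(U') = {ε, c, x}  (via R x U U)
FIRST(S') = {ε, c, x}  (via U')
FIRST(S' S): take FIRST of each symbol in turn, carrying on past any symbol whose FIRST contains ε; result {ε, c, x}.

{ε, c, x}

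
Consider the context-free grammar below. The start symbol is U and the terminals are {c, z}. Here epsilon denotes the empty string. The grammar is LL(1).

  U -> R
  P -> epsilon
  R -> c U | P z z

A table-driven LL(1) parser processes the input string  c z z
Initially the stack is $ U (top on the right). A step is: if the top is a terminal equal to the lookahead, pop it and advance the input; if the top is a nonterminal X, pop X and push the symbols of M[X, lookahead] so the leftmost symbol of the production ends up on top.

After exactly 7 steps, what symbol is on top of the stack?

     Stack    Input    Action
  1  $ U      c z z $  expand U -> R
  2  $ R      c z z $  expand R -> c U
  3  $ U c    c z z $  match c
  4  $ U      z z $    expand U -> R
  5  $ R      z z $    expand R -> P z z
  6  $ z z P  z z $    expand P -> epsilon
  7  $ z z    z z $    match z
Stack after step 7: $ z (top = z).

z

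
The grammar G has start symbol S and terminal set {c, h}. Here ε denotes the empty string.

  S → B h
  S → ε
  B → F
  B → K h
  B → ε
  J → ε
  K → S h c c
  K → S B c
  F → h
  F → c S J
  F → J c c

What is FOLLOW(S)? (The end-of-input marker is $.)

{$, c, h}

FIRST(J): from J→ε we get {ε}. So FIRST(J) = {ε}.
FIRST(F): from F→h we get {h}; from F→c S J we get {c}; from F→J c c we get {c}. So FIRST(F) = {c, h}.
FIRST(S): from S→B h we get {c, h}; from S→ε we get {ε}. So FIRST(S) = {ε, c, h}.
FIRST(B): from B→F we get {c, h}; from B→K h we get {c, h}; from B→ε we get {ε}. So FIRST(B) = {ε, c, h}.
FIRST(K): from K→S h c c we get {c, h}; from K→S B c we get {c, h}. So FIRST(K) = {c, h}.
FOLLOW(S) includes $ since S is the start symbol.
FOLLOW(B): in S→B h, B is followed by h with FIRST {h}; in K→S B c, B is followed by c with FIRST {c}. Thus FOLLOW(B) = {c, h}.
FOLLOW(K): in B→K h, K is followed by h with FIRST {h}. Thus FOLLOW(K) = {h}.
FOLLOW(F): in B→F, the suffix after F is empty, so FOLLOW(F) ⊇ FOLLOW(B) = {c, h}. Thus FOLLOW(F) = {c, h}.
FOLLOW(S): in K→S h c c, S is followed by h c c with FIRST {h}; in K→S B c, S is followed by B c with FIRST {c, h}; in F→c S J, S is followed by J with FIRST {ε}; in F→c S J, the suffix after S is nullable, so FOLLOW(S) ⊇ FOLLOW(F) = {c, h}. Thus FOLLOW(S) = {$, c, h}.
FOLLOW(J): in F→c S J, the suffix after J is empty, so FOLLOW(J) ⊇ FOLLOW(F) = {c, h}; in F→J c c, J is followed by c c with FIRST {c}. Thus FOLLOW(J) = {c, h}.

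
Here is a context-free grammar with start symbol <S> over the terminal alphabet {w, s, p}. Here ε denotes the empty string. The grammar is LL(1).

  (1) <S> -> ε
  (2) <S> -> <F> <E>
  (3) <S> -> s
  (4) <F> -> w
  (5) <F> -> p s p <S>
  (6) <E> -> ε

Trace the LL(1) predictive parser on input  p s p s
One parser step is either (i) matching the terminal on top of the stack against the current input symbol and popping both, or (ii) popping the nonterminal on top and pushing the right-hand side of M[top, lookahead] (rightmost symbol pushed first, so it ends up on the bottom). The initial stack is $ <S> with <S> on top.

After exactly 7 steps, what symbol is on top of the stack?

     Stack            Input      Action
  1  $ <S>            p s p s $  expand <S> -> <F> <E>
  2  $ <E> <F>        p s p s $  expand <F> -> p s p <S>
  3  $ <E> <S> p s p  p s p s $  match p
  4  $ <E> <S> p s    s p s $    match s
  5  $ <E> <S> p      p s $      match p
  6  $ <E> <S>        s $        expand <S> -> s
  7  $ <E> s          s $        match s
Stack after step 7: $ <E> (top = <E>).

<E>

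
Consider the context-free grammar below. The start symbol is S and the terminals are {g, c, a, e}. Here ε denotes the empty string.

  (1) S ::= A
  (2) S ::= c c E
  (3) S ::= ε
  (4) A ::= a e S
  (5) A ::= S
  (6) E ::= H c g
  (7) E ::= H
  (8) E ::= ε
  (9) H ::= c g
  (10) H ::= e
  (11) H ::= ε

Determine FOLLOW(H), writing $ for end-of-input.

FIRST(H): from H::=c g we get {c}; from H::=e we get {e}; from H::=ε we get {ε}. So FIRST(H) = {ε, c, e}.
FIRST(E): from E::=H c g we get {c, e}; from E::=H we get {ε, c, e}; from E::=ε we get {ε}. So FIRST(E) = {ε, c, e}.
FIRST(S): from S::=A we get {ε, a, c}; from S::=c c E we get {c}; from S::=ε we get {ε}. So FIRST(S) = {ε, a, c}.
FIRST(A): from A::=a e S we get {a}; from A::=S we get {ε, a, c}. So FIRST(A) = {ε, a, c}.
FOLLOW(S) includes $ since S is the start symbol.
FOLLOW(S): in A::=a e S, the suffix after S is empty, so FOLLOW(S) ⊇ FOLLOW(A) = {$}; in A::=S, the suffix after S is empty, so FOLLOW(S) ⊇ FOLLOW(A) = {$}. Thus FOLLOW(S) = {$}.
FOLLOW(A): in S::=A, the suffix after A is empty, so FOLLOW(A) ⊇ FOLLOW(S) = {$}. Thus FOLLOW(A) = {$}.
FOLLOW(E): in S::=c c E, the suffix after E is empty, so FOLLOW(E) ⊇ FOLLOW(S) = {$}. Thus FOLLOW(E) = {$}.
FOLLOW(H): in E::=H c g, H is followed by c g with FIRST {c}; in E::=H, the suffix after H is empty, so FOLLOW(H) ⊇ FOLLOW(E) = {$}. Thus FOLLOW(H) = {$, c}.

{$, c}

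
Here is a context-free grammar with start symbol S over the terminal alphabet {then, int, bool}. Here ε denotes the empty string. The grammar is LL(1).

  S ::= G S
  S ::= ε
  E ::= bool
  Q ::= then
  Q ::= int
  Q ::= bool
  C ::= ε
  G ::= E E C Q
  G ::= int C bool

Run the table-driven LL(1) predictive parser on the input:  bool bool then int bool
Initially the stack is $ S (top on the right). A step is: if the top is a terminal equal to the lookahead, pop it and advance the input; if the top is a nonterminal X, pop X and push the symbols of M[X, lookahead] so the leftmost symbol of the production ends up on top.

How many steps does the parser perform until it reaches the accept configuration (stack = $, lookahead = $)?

15

      Stack           Input                      Action
   1  $ S             bool bool then int bool $  expand S ::= G S
   2  $ S G           bool bool then int bool $  expand G ::= E E C Q
   3  $ S Q C E E     bool bool then int bool $  expand E ::= bool
   4  $ S Q C E bool  bool bool then int bool $  match bool
   5  $ S Q C E       bool then int bool $       expand E ::= bool
   6  $ S Q C bool    bool then int bool $       match bool
   7  $ S Q C         then int bool $            expand C ::= ε
   8  $ S Q           then int bool $            expand Q ::= then
   9  $ S then        then int bool $            match then
  10  $ S             int bool $                 expand S ::= G S
  11  $ S G           int bool $                 expand G ::= int C bool
  12  $ S bool C int  int bool $                 match int
  13  $ S bool C      bool $                     expand C ::= ε
  14  $ S bool        bool $                     match bool
  15  $ S             $                          expand S ::= ε
Accept reached after 15 steps.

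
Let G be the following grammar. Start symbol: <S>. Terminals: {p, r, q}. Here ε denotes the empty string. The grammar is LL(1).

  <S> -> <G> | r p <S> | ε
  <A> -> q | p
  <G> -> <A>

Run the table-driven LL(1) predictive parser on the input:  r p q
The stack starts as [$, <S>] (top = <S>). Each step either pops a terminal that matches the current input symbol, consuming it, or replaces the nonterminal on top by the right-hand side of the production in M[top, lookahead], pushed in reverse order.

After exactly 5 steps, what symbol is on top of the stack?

<A>

     Stack      Input    Action
  1  $ <S>      r p q $  expand <S> -> r p <S>
  2  $ <S> p r  r p q $  match r
  3  $ <S> p    p q $    match p
  4  $ <S>      q $      expand <S> -> <G>
  5  $ <G>      q $      expand <G> -> <A>
Stack after step 5: $ <A> (top = <A>).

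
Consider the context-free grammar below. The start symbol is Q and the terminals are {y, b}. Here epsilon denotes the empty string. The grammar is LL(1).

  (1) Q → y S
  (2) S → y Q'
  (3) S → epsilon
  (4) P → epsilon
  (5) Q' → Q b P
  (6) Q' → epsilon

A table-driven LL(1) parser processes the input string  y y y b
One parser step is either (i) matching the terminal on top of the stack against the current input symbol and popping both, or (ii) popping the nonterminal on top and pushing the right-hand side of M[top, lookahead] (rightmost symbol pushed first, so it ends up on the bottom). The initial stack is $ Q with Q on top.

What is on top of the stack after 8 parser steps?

     Stack      Input      Action
  1  $ Q        y y y b $  expand Q → y S
  2  $ S y      y y y b $  match y
  3  $ S        y y b $    expand S → y Q'
  4  $ Q' y     y y b $    match y
  5  $ Q'       y b $      expand Q' → Q b P
  6  $ P b Q    y b $      expand Q → y S
  7  $ P b S y  y b $      match y
  8  $ P b S    b $        expand S → epsilon
Stack after step 8: $ P b (top = b).

b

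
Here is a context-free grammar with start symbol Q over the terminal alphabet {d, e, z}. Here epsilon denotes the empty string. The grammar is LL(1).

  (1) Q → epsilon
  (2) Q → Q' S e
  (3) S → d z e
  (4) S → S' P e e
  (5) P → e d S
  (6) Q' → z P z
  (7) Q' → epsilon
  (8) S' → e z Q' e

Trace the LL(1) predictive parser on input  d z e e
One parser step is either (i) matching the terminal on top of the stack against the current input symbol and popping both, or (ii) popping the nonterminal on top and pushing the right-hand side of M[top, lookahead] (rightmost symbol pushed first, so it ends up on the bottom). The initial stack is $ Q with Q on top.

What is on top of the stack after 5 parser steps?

step 1: stack=$ Q  input=d z e e $  — expand Q → Q' S e
step 2: stack=$ e S Q'  input=d z e e $  — expand Q' → epsilon
step 3: stack=$ e S  input=d z e e $  — expand S → d z e
step 4: stack=$ e e z d  input=d z e e $  — match d
step 5: stack=$ e e z  input=z e e $  — match z
Stack after step 5: $ e e (top = e).

e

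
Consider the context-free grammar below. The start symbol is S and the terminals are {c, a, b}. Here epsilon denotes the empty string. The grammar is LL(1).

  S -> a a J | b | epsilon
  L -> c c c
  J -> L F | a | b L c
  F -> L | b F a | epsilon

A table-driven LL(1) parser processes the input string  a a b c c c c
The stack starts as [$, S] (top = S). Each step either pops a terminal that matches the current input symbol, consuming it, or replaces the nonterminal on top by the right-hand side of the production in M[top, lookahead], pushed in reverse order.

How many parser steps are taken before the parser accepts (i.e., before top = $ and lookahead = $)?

10

      Stack      Input            Action
   1  $ S        a a b c c c c $  expand S -> a a J
   2  $ J a a    a a b c c c c $  match a
   3  $ J a      a b c c c c $    match a
   4  $ J        b c c c c $      expand J -> b L c
   5  $ c L b    b c c c c $      match b
   6  $ c L      c c c c $        expand L -> c c c
   7  $ c c c c  c c c c $        match c
   8  $ c c c    c c c $          match c
   9  $ c c      c c $            match c
  10  $ c        c $              match c
Accept reached after 10 steps.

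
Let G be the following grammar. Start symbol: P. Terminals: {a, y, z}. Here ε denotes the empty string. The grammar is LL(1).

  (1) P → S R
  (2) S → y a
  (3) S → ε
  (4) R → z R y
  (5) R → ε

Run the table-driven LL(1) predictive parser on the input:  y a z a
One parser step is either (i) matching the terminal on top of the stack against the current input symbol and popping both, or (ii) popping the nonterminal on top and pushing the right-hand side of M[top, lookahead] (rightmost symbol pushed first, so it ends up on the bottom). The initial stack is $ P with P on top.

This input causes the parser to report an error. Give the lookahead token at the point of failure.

     Stack    Input      Action
  1  $ P      y a z a $  expand P → S R
  2  $ R S    y a z a $  expand S → y a
  3  $ R a y  y a z a $  match y
  4  $ R a    a z a $    match a
  5  $ R      z a $      expand R → z R y
  6  $ y R z  z a $      match z
  7  $ y R    a $        error: M[R, a] is empty

a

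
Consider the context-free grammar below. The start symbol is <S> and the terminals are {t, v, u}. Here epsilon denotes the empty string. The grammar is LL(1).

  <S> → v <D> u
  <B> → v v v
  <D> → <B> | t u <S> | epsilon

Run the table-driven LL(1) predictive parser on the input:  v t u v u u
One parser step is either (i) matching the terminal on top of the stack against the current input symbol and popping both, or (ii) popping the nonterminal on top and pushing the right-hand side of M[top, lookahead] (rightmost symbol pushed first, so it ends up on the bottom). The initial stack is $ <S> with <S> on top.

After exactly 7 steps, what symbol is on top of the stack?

     Stack        Input          Action
  1  $ <S>        v t u v u u $  expand <S> → v <D> u
  2  $ u <D> v    v t u v u u $  match v
  3  $ u <D>      t u v u u $    expand <D> → t u <S>
  4  $ u <S> u t  t u v u u $    match t
  5  $ u <S> u    u v u u $      match u
  6  $ u <S>      v u u $        expand <S> → v <D> u
  7  $ u u <D> v  v u u $        match v
Stack after step 7: $ u u <D> (top = <D>).

<D>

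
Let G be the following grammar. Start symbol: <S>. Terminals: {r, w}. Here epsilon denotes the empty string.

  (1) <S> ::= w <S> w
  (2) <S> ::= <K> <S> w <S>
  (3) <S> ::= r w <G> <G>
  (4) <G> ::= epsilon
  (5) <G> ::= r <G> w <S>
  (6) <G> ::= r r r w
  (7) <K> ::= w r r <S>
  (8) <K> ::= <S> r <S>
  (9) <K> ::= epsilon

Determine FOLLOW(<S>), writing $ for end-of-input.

FIRST(<G>) = {epsilon, r}
FIRST(<S>) = {r, w}  (via <K> <S> w <S>)
FIRST(<K>) = {epsilon, r, w}  (via <S> r <S>)
FOLLOW(<S>) includes $ since <S> is the start symbol.
FOLLOW(<K>): in <S>::=<K> <S> w <S>, <K> is followed by <S> w <S> with FIRST {r, w}. Thus FOLLOW(<K>) = {r, w}.
FOLLOW(<S>): in <S>::=w <S> w, <S> is followed by w with FIRST {w}; in <S>::=<K> <S> w <S> (occurrence 1), <S> is followed by w <S> with FIRST {w}; in <S>::=<K> <S> w <S> (occurrence 2), the suffix after <S> is empty (adds nothing new); in <G>::=r <G> w <S>, the suffix after <S> is empty, so FOLLOW(<S>) ⊇ FOLLOW(<G>) = {$, r, w}; in <K>::=w r r <S>, the suffix after <S> is empty, so FOLLOW(<S>) ⊇ FOLLOW(<K>) = {r, w}; in <K>::=<S> r <S> (occurrence 1), <S> is followed by r <S> with FIRST {r}; in <K>::=<S> r <S> (occurrence 2), the suffix after <S> is empty, so FOLLOW(<S>) ⊇ FOLLOW(<K>) = {r, w}. Thus FOLLOW(<S>) = {$, r, w}.
FOLLOW(<G>): in <S>::=r w <G> <G> (occurrence 1), <G> is followed by <G> with FIRST {epsilon, r}; in <S>::=r w <G> <G> (occurrence 1), the suffix after <G> is nullable, so FOLLOW(<G>) ⊇ FOLLOW(<S>) = {$, r, w}; in <S>::=r w <G> <G> (occurrence 2), the suffix after <G> is empty, so FOLLOW(<G>) ⊇ FOLLOW(<S>) = {$, r, w}; in <G>::=r <G> w <S>, <G> is followed by w <S> with FIRST {w}. Thus FOLLOW(<G>) = {$, r, w}.

{$, r, w}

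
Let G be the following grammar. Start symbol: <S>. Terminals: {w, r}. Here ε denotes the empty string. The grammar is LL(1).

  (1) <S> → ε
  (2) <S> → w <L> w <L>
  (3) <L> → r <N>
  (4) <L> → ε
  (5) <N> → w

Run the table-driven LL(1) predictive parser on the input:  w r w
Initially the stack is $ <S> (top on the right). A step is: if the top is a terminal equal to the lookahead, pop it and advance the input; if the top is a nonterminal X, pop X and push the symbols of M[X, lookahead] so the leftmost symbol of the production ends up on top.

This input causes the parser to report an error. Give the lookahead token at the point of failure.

step 1: stack=$ <S>  input=w r w $  — expand <S> → w <L> w <L>
step 2: stack=$ <L> w <L> w  input=w r w $  — match w
step 3: stack=$ <L> w <L>  input=r w $  — expand <L> → r <N>
step 4: stack=$ <L> w <N> r  input=r w $  — match r
step 5: stack=$ <L> w <N>  input=w $  — expand <N> → w
step 6: stack=$ <L> w w  input=w $  — match w
step 7: stack=$ <L> w  input=$  — error: top is terminal w but lookahead is $

$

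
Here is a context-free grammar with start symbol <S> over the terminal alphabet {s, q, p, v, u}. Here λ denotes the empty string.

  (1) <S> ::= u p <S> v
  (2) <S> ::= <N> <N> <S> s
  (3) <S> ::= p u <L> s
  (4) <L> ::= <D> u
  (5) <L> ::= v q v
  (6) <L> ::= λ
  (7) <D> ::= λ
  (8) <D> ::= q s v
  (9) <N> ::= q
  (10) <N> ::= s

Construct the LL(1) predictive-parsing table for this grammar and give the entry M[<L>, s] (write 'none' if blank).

FIRST(<D>): from <D>::=λ we get {λ}; from <D>::=q s v we get {q}. So FIRST(<D>) = {λ, q}.
FIRST(<N>): from <N>::=q we get {q}; from <N>::=s we get {s}. So FIRST(<N>) = {q, s}.
FIRST(<S>): from <S>::=u p <S> v we get {u}; from <S>::=<N> <N> <S> s we get {q, s}; from <S>::=p u <L> s we get {p}. So FIRST(<S>) = {p, q, s, u}.
FIRST(<L>): from <L>::=<D> u we get {q, u}; from <L>::=v q v we get {v}; from <L>::=λ we get {λ}. So FIRST(<L>) = {λ, q, u, v}.
FOLLOW(<S>) includes $ since <S> is the start symbol.
FOLLOW(<L>): in <S>::=p u <L> s, <L> is followed by s with FIRST {s}. Thus FOLLOW(<L>) = {s}.
For <L> ::= <D> u: FIRST(<D> u) = {q, u}, so it goes in M[<L>, t] for t ∈ {q, u}.
For <L> ::= v q v: FIRST(v q v) = {v}, so it goes in M[<L>, t] for t ∈ {v}.
For <L> ::= λ: FIRST(λ) = {λ}, so it goes in M[<L>, t] for t ∈ {}; since λ ∈ FIRST, also for every t ∈ FOLLOW(<L>) = {s}.

<L> ::= λ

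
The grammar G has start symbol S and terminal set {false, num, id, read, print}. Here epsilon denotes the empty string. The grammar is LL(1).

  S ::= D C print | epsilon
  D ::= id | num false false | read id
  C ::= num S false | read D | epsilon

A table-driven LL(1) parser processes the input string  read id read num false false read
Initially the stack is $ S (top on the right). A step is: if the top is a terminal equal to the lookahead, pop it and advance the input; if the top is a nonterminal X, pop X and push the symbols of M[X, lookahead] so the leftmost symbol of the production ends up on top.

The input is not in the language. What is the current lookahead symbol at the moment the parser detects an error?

read

step 1: stack=$ S  input=read id read num false false read $  — expand S ::= D C print
step 2: stack=$ print C D  input=read id read num false false read $  — expand D ::= read id
step 3: stack=$ print C id read  input=read id read num false false read $  — match read
step 4: stack=$ print C id  input=id read num false false read $  — match id
step 5: stack=$ print C  input=read num false false read $  — expand C ::= read D
step 6: stack=$ print D read  input=read num false false read $  — match read
step 7: stack=$ print D  input=num false false read $  — expand D ::= num false false
step 8: stack=$ print false false num  input=num false false read $  — match num
step 9: stack=$ print false false  input=false false read $  — match false
step 10: stack=$ print false  input=false read $  — match false
step 11: stack=$ print  input=read $  — error: top is terminal print but lookahead is read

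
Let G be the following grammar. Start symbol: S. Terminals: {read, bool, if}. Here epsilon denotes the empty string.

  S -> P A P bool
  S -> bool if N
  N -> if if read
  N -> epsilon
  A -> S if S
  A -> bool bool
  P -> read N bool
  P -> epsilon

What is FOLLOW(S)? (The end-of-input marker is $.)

FIRST(N) = {epsilon, if}
FIRST(P) = {epsilon, read}
FIRST(S) = {bool, read}  (via P A P bool)
FIRST(A) = {bool, read}  (via S if S)
FOLLOW(S) includes $ since S is the start symbol.
FOLLOW(A): in S->P A P bool, A is followed by P bool with FIRST {bool, read}. Thus FOLLOW(A) = {bool, read}.
FOLLOW(S): in A->S if S (occurrence 1), S is followed by if S with FIRST {if}; in A->S if S (occurrence 2), the suffix after S is empty, so FOLLOW(S) ⊇ FOLLOW(A) = {bool, read}. Thus FOLLOW(S) = {$, bool, if, read}.
FOLLOW(N): in S->bool if N, the suffix after N is empty, so FOLLOW(N) ⊇ FOLLOW(S) = {$, bool, if, read}; in P->read N bool, N is followed by bool with FIRST {bool}. Thus FOLLOW(N) = {$, bool, if, read}.
FOLLOW(P): in S->P A P bool (occurrence 1), P is followed by A P bool with FIRST {bool, read}; in S->P A P bool (occurrence 2), P is followed by bool with FIRST {bool}. Thus FOLLOW(P) = {bool, read}.

{$, bool, if, read}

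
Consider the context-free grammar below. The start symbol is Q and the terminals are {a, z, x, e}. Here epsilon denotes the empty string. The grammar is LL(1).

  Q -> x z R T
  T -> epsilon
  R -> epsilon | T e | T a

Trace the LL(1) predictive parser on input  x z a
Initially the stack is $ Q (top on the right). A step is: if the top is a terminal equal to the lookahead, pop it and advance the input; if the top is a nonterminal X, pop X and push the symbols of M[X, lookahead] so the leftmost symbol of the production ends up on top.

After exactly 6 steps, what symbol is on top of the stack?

T

     Stack      Input    Action
  1  $ Q        x z a $  expand Q -> x z R T
  2  $ T R z x  x z a $  match x
  3  $ T R z    z a $    match z
  4  $ T R      a $      expand R -> T a
  5  $ T a T    a $      expand T -> epsilon
  6  $ T a      a $      match a
Stack after step 6: $ T (top = T).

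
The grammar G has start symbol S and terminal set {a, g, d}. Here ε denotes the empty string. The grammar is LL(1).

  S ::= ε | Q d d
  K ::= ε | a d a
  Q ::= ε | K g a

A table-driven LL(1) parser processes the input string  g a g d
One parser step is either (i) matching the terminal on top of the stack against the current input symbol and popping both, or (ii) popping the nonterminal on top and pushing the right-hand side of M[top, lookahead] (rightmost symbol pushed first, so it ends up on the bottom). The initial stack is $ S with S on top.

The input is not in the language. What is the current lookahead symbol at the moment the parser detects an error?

     Stack        Input      Action
  1  $ S          g a g d $  expand S ::= Q d d
  2  $ d d Q      g a g d $  expand Q ::= K g a
  3  $ d d a g K  g a g d $  expand K ::= ε
  4  $ d d a g    g a g d $  match g
  5  $ d d a      a g d $    match a
  6  $ d d        g d $      error: top is terminal d but lookahead is g

g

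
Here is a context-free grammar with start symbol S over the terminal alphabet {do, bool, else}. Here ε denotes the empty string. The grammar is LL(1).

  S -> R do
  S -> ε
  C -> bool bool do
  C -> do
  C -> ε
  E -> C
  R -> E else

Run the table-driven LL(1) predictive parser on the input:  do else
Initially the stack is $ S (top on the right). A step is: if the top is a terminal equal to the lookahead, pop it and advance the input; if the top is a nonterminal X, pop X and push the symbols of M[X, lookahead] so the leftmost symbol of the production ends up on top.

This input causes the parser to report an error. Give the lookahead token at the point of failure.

$

     Stack         Input      Action
  1  $ S           do else $  expand S -> R do
  2  $ do R        do else $  expand R -> E else
  3  $ do else E   do else $  expand E -> C
  4  $ do else C   do else $  expand C -> do
  5  $ do else do  do else $  match do
  6  $ do else     else $     match else
  7  $ do          $          error: top is terminal do but lookahead is $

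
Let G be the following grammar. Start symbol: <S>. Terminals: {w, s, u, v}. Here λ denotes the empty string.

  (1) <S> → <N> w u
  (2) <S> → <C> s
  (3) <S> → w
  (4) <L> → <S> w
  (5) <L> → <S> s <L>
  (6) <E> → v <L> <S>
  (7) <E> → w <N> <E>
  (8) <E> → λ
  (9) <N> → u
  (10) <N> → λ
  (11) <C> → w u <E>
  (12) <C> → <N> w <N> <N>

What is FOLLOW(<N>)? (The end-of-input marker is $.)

{s, u, v, w}

FIRST(<E>): from <E>→v <L> <S> we get {v}; from <E>→w <N> <E> we get {w}; from <E>→λ we get {λ}. So FIRST(<E>) = {λ, v, w}.
FIRST(<N>): from <N>→u we get {u}; from <N>→λ we get {λ}. So FIRST(<N>) = {λ, u}.
FIRST(<C>): from <C>→w u <E> we get {w}; from <C>→<N> w <N> <N> we get {u, w}. So FIRST(<C>) = {u, w}.
FIRST(<S>): from <S>→<N> w u we get {u, w}; from <S>→<C> s we get {u, w}; from <S>→w we get {w}. So FIRST(<S>) = {u, w}.
FIRST(<L>): from <L>→<S> w we get {u, w}; from <L>→<S> s <L> we get {u, w}. So FIRST(<L>) = {u, w}.
FOLLOW(<S>) includes $ since <S> is the start symbol.
FOLLOW(<L>): in <L>→<S> s <L>, the suffix after <L> is empty (adds nothing new); in <E>→v <L> <S>, <L> is followed by <S> with FIRST {u, w}. Thus FOLLOW(<L>) = {u, w}.
FOLLOW(<C>): in <S>→<C> s, <C> is followed by s with FIRST {s}. Thus FOLLOW(<C>) = {s}.
FOLLOW(<E>): in <E>→w <N> <E>, the suffix after <E> is empty (adds nothing new); in <C>→w u <E>, the suffix after <E> is empty, so FOLLOW(<E>) ⊇ FOLLOW(<C>) = {s}. Thus FOLLOW(<E>) = {s}.
FOLLOW(<S>): in <L>→<S> w, <S> is followed by w with FIRST {w}; in <L>→<S> s <L>, <S> is followed by s <L> with FIRST {s}; in <E>→v <L> <S>, the suffix after <S> is empty, so FOLLOW(<S>) ⊇ FOLLOW(<E>) = {s}. Thus FOLLOW(<S>) = {$, s, w}.
FOLLOW(<N>): in <S>→<N> w u, <N> is followed by w u with FIRST {w}; in <E>→w <N> <E>, <N> is followed by <E> with FIRST {λ, v, w}; in <E>→w <N> <E>, the suffix after <N> is nullable, so FOLLOW(<N>) ⊇ FOLLOW(<E>) = {s}; in <C>→<N> w <N> <N> (occurrence 1), <N> is followed by w <N> <N> with FIRST {w}; in <C>→<N> w <N> <N> (occurrence 2), <N> is followed by <N> with FIRST {λ, u}; in <C>→<N> w <N> <N> (occurrence 2), the suffix after <N> is nullable, so FOLLOW(<N>) ⊇ FOLLOW(<C>) = {s}; in <C>→<N> w <N> <N> (occurrence 3), the suffix after <N> is empty, so FOLLOW(<N>) ⊇ FOLLOW(<C>) = {s}. Thus FOLLOW(<N>) = {s, u, v, w}.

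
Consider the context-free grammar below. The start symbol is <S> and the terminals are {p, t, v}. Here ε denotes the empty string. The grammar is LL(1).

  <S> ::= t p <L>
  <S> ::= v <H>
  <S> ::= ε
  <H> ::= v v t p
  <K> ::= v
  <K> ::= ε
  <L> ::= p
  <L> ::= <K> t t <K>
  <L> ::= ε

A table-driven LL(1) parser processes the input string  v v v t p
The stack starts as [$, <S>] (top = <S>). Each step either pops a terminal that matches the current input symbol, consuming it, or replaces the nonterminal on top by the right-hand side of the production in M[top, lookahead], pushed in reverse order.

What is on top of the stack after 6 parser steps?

p

     Stack      Input        Action
  1  $ <S>      v v v t p $  expand <S> ::= v <H>
  2  $ <H> v    v v v t p $  match v
  3  $ <H>      v v t p $    expand <H> ::= v v t p
  4  $ p t v v  v v t p $    match v
  5  $ p t v    v t p $      match v
  6  $ p t      t p $        match t
Stack after step 6: $ p (top = p).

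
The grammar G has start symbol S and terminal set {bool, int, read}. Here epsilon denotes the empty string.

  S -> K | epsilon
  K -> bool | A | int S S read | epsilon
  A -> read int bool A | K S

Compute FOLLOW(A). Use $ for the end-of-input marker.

FIRST(S): from S->K we get {epsilon, bool, int, read}; from S->epsilon we get {epsilon}. So FIRST(S) = {epsilon, bool, int, read}.
FIRST(K): from K->bool we get {bool}; from K->A we get {epsilon, bool, int, read}; from K->int S S read we get {int}; from K->epsilon we get {epsilon}. So FIRST(K) = {epsilon, bool, int, read}.
FIRST(A): from A->read int bool A we get {read}; from A->K S we get {epsilon, bool, int, read}. So FIRST(A) = {epsilon, bool, int, read}.
FOLLOW(S) includes $ since S is the start symbol.
FOLLOW(S): in K->int S S read (occurrence 1), S is followed by S read with FIRST {bool, int, read}; in K->int S S read (occurrence 2), S is followed by read with FIRST {read}; in A->K S, the suffix after S is empty, so FOLLOW(S) ⊇ FOLLOW(A) = {$, bool, int, read}. Thus FOLLOW(S) = {$, bool, int, read}.
FOLLOW(K): in S->K, the suffix after K is empty, so FOLLOW(K) ⊇ FOLLOW(S) = {$, bool, int, read}; in A->K S, K is followed by S with FIRST {epsilon, bool, int, read}; in A->K S, the suffix after K is nullable, so FOLLOW(K) ⊇ FOLLOW(A) = {$, bool, int, read}. Thus FOLLOW(K) = {$, bool, int, read}.
FOLLOW(A): in K->A, the suffix after A is empty, so FOLLOW(A) ⊇ FOLLOW(K) = {$, bool, int, read}; in A->read int bool A, the suffix after A is empty (adds nothing new). Thus FOLLOW(A) = {$, bool, int, read}.

{$, bool, int, read}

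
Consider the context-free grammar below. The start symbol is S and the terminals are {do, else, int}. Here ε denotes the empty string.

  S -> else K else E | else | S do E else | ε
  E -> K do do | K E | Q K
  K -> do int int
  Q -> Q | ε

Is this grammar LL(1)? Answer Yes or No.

No

FIRST(S) = {ε, do, else}
FIRST(E) = {do}
FIRST(K) = {do}
FIRST(Q) = {ε}
FOLLOW(S) = {$, do}
FOLLOW(E) = {$, do, else}
FOLLOW(K) = {$, do, else}
FOLLOW(Q) = {do}
Cell M[E, do] receives both E -> K do do and E -> K E and E -> Q K — the grammar is not LL(1).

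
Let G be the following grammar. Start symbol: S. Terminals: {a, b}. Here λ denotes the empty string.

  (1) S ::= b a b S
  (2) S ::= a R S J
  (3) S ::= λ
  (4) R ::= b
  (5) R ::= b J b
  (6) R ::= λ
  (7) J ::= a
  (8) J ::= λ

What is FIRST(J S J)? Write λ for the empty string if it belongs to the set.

FIRST(S): from S::=b a b S we get {b}; from S::=a R S J we get {a}; from S::=λ we get {λ}. So FIRST(S) = {λ, a, b}.
FIRST(R): from R::=b we get {b}; from R::=b J b we get {b}; from R::=λ we get {λ}. So FIRST(R) = {λ, b}.
FIRST(J): from J::=a we get {a}; from J::=λ we get {λ}. So FIRST(J) = {λ, a}.
FIRST(J S J): take FIRST of each symbol in turn, carrying on past any symbol whose FIRST contains λ; result {λ, a, b}.

{λ, a, b}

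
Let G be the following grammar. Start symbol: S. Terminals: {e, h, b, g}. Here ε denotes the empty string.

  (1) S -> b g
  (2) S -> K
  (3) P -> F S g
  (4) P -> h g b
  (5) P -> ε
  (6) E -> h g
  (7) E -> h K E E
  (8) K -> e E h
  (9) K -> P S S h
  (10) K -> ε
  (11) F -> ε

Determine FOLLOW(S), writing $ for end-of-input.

{$, b, e, g, h}

FIRST(E) = {h}
FIRST(F) = {ε}
FIRST(S) = {ε, b, e, g, h}  (via K)
FIRST(P) = {ε, b, e, g, h}  (via F S g)
FIRST(K) = {ε, b, e, g, h}  (via P S S h)
FOLLOW(S) includes $ since S is the start symbol.
FOLLOW(S): in P->F S g, S is followed by g with FIRST {g}; in K->P S S h (occurrence 1), S is followed by S h with FIRST {b, e, g, h}; in K->P S S h (occurrence 2), S is followed by h with FIRST {h}. Thus FOLLOW(S) = {$, b, e, g, h}.
FOLLOW(P): in K->P S S h, P is followed by S S h with FIRST {b, e, g, h}. Thus FOLLOW(P) = {b, e, g, h}.
FOLLOW(E): in E->h K E E (occurrence 1), E is followed by E with FIRST {h}; in E->h K E E (occurrence 2), the suffix after E is empty (adds nothing new); in K->e E h, E is followed by h with FIRST {h}. Thus FOLLOW(E) = {h}.
FOLLOW(K): in S->K, the suffix after K is empty, so FOLLOW(K) ⊇ FOLLOW(S) = {$, b, e, g, h}; in E->h K E E, K is followed by E E with FIRST {h}. Thus FOLLOW(K) = {$, b, e, g, h}.
FOLLOW(F): in P->F S g, F is followed by S g with FIRST {b, e, g, h}. Thus FOLLOW(F) = {b, e, g, h}.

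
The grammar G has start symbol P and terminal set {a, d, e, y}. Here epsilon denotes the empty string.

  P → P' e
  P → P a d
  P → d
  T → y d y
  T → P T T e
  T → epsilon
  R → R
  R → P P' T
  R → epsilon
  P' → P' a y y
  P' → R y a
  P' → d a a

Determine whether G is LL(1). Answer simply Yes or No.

No

FIRST(P) = {d, y}
FIRST(T) = {epsilon, d, y}
FIRST(R) = {epsilon, d, y}
FIRST(P') = {d, y}
FOLLOW(P) = {$, a, d, e, y}
FOLLOW(T) = {d, e, y}
FOLLOW(R) = {y}
FOLLOW(P') = {a, d, e, y}
Cell M[P, d] receives both P → P' e and P → P a d and P → d — the grammar is not LL(1).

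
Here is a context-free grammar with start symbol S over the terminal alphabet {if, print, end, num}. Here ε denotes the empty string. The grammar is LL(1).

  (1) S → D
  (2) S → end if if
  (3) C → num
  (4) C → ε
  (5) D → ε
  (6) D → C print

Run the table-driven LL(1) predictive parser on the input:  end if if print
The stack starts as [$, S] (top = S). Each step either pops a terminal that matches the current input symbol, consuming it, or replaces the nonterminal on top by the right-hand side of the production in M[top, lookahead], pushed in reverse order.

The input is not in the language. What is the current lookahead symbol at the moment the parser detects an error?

step 1: stack=$ S  input=end if if print $  — expand S → end if if
step 2: stack=$ if if end  input=end if if print $  — match end
step 3: stack=$ if if  input=if if print $  — match if
step 4: stack=$ if  input=if print $  — match if
step 5: stack=$  input=print $  — error: stack empty but input remains

print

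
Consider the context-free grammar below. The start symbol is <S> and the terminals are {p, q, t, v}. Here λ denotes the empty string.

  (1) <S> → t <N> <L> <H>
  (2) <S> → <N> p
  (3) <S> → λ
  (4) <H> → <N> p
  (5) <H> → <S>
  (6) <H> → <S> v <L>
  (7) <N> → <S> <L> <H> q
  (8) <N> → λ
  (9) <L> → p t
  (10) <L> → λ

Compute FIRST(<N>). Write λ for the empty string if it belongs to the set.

FIRST(<L>) = {λ, p}
FIRST(<S>) = {λ, p, q, t, v}  (via <N> p)
FIRST(<H>) = {λ, p, q, t, v}  (via <N> p, <S>, <S> v <L>)
FIRST(<N>) = {λ, p, q, t, v}  (via <S> <L> <H> q)

{λ, p, q, t, v}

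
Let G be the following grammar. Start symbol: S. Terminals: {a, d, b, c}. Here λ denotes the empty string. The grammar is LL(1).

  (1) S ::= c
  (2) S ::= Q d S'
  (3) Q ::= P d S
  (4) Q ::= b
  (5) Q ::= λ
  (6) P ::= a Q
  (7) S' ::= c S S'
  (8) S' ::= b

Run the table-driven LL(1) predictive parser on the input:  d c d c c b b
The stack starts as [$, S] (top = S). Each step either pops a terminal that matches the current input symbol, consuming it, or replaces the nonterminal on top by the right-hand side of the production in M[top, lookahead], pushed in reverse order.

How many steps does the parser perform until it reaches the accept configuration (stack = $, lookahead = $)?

16

step 1: stack=$ S  input=d c d c c b b $  — expand S ::= Q d S'
step 2: stack=$ S' d Q  input=d c d c c b b $  — expand Q ::= λ
step 3: stack=$ S' d  input=d c d c c b b $  — match d
step 4: stack=$ S'  input=c d c c b b $  — expand S' ::= c S S'
step 5: stack=$ S' S c  input=c d c c b b $  — match c
step 6: stack=$ S' S  input=d c c b b $  — expand S ::= Q d S'
step 7: stack=$ S' S' d Q  input=d c c b b $  — expand Q ::= λ
step 8: stack=$ S' S' d  input=d c c b b $  — match d
step 9: stack=$ S' S'  input=c c b b $  — expand S' ::= c S S'
step 10: stack=$ S' S' S c  input=c c b b $  — match c
step 11: stack=$ S' S' S  input=c b b $  — expand S ::= c
step 12: stack=$ S' S' c  input=c b b $  — match c
step 13: stack=$ S' S'  input=b b $  — expand S' ::= b
step 14: stack=$ S' b  input=b b $  — match b
step 15: stack=$ S'  input=b $  — expand S' ::= b
step 16: stack=$ b  input=b $  — match b
Accept reached after 16 steps.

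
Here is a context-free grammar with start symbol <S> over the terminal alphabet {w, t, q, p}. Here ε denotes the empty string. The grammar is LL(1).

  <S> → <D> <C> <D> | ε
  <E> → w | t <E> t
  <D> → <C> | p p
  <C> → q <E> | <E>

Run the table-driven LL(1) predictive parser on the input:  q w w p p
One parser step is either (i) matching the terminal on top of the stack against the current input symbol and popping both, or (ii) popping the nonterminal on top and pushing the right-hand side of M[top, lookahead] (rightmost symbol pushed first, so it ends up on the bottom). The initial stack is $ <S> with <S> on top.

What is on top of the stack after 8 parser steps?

w

     Stack            Input        Action
  1  $ <S>            q w w p p $  expand <S> → <D> <C> <D>
  2  $ <D> <C> <D>    q w w p p $  expand <D> → <C>
  3  $ <D> <C> <C>    q w w p p $  expand <C> → q <E>
  4  $ <D> <C> <E> q  q w w p p $  match q
  5  $ <D> <C> <E>    w w p p $    expand <E> → w
  6  $ <D> <C> w      w w p p $    match w
  7  $ <D> <C>        w p p $      expand <C> → <E>
  8  $ <D> <E>        w p p $      expand <E> → w
Stack after step 8: $ <D> w (top = w).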